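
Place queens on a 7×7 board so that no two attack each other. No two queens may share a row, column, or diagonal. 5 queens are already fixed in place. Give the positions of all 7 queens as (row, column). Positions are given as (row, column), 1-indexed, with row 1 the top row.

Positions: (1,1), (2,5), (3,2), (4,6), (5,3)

(1,1) (2,5) (3,2) (4,6) (5,3) (6,7) (7,4)

Row 6: attacked by (1,1)→{1,6}; (2,5)→{1,5}; (3,2)→{2,5}; (4,6)→{4,6}; (5,3)→{2,3,4}. Safe: 7. Place at column 7.
Row 7: attacked by (1,1)→{1,7}; (2,5)→{5}; (3,2)→{2,6}; (4,6)→{3,6}; (5,3)→{1,3,5}; (6,7)→{6,7}. Safe: 4. Place at column 4.
Columns [1, 5, 2, 6, 3, 7, 4], r−c [0, -3, 1, -2, 2, -1, 3], r+c [2, 7, 5, 10, 8, 13, 11] are all distinct, so no two queens attack.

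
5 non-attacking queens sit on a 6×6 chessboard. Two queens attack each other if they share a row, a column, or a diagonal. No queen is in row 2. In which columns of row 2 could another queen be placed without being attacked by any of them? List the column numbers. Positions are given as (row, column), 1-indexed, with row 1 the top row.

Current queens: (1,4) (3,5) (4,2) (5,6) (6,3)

columns 1

(1,4) attacks row 2 at column 4 and diagonals 3, 5.
(3,5) attacks row 2 at column 5 and diagonals 4, 6.
(4,2) attacks row 2 at column 2 and diagonals 4.
(5,6) attacks row 2 at column 6 and diagonals 3.
(6,3) attacks row 2 at column 3.
Attacked columns: {2, 3, 4, 5, 6}. Safe: {1}.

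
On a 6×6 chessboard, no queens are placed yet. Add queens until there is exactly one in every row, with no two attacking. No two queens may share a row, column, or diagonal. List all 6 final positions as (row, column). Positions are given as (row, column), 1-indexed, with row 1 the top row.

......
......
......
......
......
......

(1,2) (2,4) (3,6) (4,1) (5,3) (6,5)

Row 1: Safe: 1, 2, 3, 4, 5, 6. Place at column 2.
Row 2: attacked by (1,2)→{1,2,3}. Safe: 4, 5, 6. Place at column 4.
Row 3: attacked by (1,2)→{2,4}; (2,4)→{3,4,5}. Safe: 1, 6. Place at column 6.
Row 4: attacked by (1,2)→{2,5}; (2,4)→{2,4,6}; (3,6)→{5,6}. Safe: 1, 3. Place at column 1.
Row 5: attacked by (1,2)→{2,6}; (2,4)→{1,4}; (3,6)→{4,6}; (4,1)→{1,2}. Safe: 3, 5. Place at column 3.
Row 6: attacked by (1,2)→{2}; (2,4)→{4}; (3,6)→{3,6}; (4,1)→{1,3}; (5,3)→{2,3,4}. Safe: 5. Place at column 5.
Columns [2, 4, 6, 1, 3, 5], r−c [-1, -2, -3, 3, 2, 1], r+c [3, 6, 9, 5, 8, 11] are all distinct, so no two queens attack.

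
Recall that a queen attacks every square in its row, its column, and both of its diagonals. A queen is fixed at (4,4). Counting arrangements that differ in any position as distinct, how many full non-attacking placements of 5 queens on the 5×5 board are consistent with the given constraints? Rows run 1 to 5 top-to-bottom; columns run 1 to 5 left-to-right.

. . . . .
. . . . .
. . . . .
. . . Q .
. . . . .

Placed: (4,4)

Branch on row 1: col 2 → 0; col 3 → 1; col 5 → 1.
Sum: 0 + 1 + 1 = 2.

2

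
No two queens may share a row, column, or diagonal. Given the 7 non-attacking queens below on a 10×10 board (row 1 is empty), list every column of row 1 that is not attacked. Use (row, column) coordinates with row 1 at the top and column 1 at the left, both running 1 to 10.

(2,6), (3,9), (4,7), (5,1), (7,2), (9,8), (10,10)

(2,6) attacks row 1 at column 6 and diagonals 5, 7.
(3,9) attacks row 1 at column 9 and diagonals 7.
(4,7) attacks row 1 at column 7 and diagonals 4, 10.
(5,1) attacks row 1 at column 1 and diagonals 5.
(7,2) attacks row 1 at column 2 and diagonals 8.
(9,8) attacks row 1 at column 8.
(10,10) attacks row 1 at column 10 and diagonals 1.
Attacked columns: {1, 2, 4, 5, 6, 7, 8, 9, 10}. Safe: {3}.

columns 3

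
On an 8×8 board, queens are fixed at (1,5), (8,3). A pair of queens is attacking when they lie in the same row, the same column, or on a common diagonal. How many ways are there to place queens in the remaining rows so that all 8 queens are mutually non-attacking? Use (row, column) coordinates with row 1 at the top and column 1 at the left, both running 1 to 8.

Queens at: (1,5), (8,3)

Branch on row 2: col 1 → 1; col 2 → 1; col 7 → 1; col 8 → 1.
Sum: 1 + 1 + 1 + 1 = 4.

4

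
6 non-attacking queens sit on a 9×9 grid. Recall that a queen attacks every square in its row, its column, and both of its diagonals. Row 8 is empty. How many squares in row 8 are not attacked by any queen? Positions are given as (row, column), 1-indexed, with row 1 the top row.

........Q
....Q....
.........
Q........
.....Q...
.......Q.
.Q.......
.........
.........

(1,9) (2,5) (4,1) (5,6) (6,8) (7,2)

2

(1,9) attacks row 8 at column 9 and diagonals 2.
(2,5) attacks row 8 at column 5.
(4,1) attacks row 8 at column 1 and diagonals 5.
(5,6) attacks row 8 at column 6 and diagonals 3, 9.
(6,8) attacks row 8 at column 8 and diagonals 6.
(7,2) attacks row 8 at column 2 and diagonals 1, 3.
Attacked columns: {1, 2, 3, 5, 6, 8, 9}. Safe: {4, 7}.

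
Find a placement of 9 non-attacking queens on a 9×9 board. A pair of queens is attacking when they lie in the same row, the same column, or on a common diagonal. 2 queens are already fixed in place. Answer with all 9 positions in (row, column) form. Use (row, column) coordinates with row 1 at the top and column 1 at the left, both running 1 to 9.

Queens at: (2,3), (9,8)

Row 1: attacked by (2,3)→{2,3,4}; (9,8)→{8}. Safe: 1, 5, 6, 7, 9. Place at column 5.
Row 3: attacked by (1,5)→{3,5,7}; (2,3)→{2,3,4}; (9,8)→{2,8}. Safe: 1, 6, 9. Place at column 1.
Row 4: attacked by (1,5)→{2,5,8}; (2,3)→{1,3,5}; (3,1)→{1,2}; (9,8)→{3,8}. Safe: 4, 6, 7, 9. Place at column 6.
Row 5: attacked by (1,5)→{1,5,9}; (2,3)→{3,6}; (3,1)→{1,3}; (4,6)→{5,6,7}; (9,8)→{4,8}. Safe: 2. Place at column 2.
Row 6: attacked by (1,5)→{5}; (2,3)→{3,7}; (3,1)→{1,4}; (4,6)→{4,6,8}; (5,2)→{1,2,3}; (9,8)→{5,8}. Safe: 9. Place at column 9.
Row 7: attacked by (1,5)→{5}; (2,3)→{3,8}; (3,1)→{1,5}; (4,6)→{3,6,9}; (5,2)→{2,4}; (6,9)→{8,9}; (9,8)→{6,8}. Safe: 7. Place at column 7.
Row 8: attacked by (1,5)→{5}; (2,3)→{3,9}; (3,1)→{1,6}; (4,6)→{2,6}; (5,2)→{2,5}; (6,9)→{7,9}; (7,7)→{6,7,8}; (9,8)→{7,8,9}. Safe: 4. Place at column 4.
Columns [5, 3, 1, 6, 2, 9, 7, 4, 8], r−c [-4, -1, 2, -2, 3, -3, 0, 4, 1], r+c [6, 5, 4, 10, 7, 15, 14, 12, 17] are all distinct, so no two queens attack.

(1,5) (2,3) (3,1) (4,6) (5,2) (6,9) (7,7) (8,4) (9,8)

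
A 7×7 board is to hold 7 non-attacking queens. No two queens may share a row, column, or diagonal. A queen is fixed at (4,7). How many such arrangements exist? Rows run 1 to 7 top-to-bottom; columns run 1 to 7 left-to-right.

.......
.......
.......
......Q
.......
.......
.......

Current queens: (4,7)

6

Branch on row 1: col 1 → 1; col 2 → 2; col 3 → 0; col 5 → 1; col 6 → 2.
Sum: 1 + 2 + 0 + 1 + 2 = 6.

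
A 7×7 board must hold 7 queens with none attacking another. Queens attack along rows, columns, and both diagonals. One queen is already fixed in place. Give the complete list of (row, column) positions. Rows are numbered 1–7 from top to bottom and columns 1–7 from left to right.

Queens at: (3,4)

(1,1) (2,6) (3,4) (4,2) (5,7) (6,5) (7,3)

Row 1: attacked by (3,4)→{2,4,6}. Safe: 1, 3, 5, 7. Place at column 1.
Row 2: attacked by (1,1)→{1,2}; (3,4)→{3,4,5}. Safe: 6, 7. Place at column 6.
Row 4: attacked by (1,1)→{1,4}; (2,6)→{4,6}; (3,4)→{3,4,5}. Safe: 2, 7. Place at column 2.
Row 5: attacked by (1,1)→{1,5}; (2,6)→{3,6}; (3,4)→{2,4,6}; (4,2)→{1,2,3}. Safe: 7. Place at column 7.
Row 6: attacked by (1,1)→{1,6}; (2,6)→{2,6}; (3,4)→{1,4,7}; (4,2)→{2,4}; (5,7)→{6,7}. Safe: 3, 5. Place at column 5.
Row 7: attacked by (1,1)→{1,7}; (2,6)→{1,6}; (3,4)→{4}; (4,2)→{2,5}; (5,7)→{5,7}; (6,5)→{4,5,6}. Safe: 3. Place at column 3.
Columns [1, 6, 4, 2, 7, 5, 3], r−c [0, -4, -1, 2, -2, 1, 4], r+c [2, 8, 7, 6, 12, 11, 10] are all distinct, so no two queens attack.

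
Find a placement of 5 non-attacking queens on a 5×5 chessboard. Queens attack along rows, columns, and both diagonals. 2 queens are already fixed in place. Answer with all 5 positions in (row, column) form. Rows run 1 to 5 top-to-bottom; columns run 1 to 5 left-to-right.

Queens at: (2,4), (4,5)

(1,1) (2,4) (3,2) (4,5) (5,3)

Row 1: attacked by (2,4)→{3,4,5}; (4,5)→{2,5}. Safe: 1. Place at column 1.
Row 3: attacked by (1,1)→{1,3}; (2,4)→{3,4,5}; (4,5)→{4,5}. Safe: 2. Place at column 2.
Row 5: attacked by (1,1)→{1,5}; (2,4)→{1,4}; (3,2)→{2,4}; (4,5)→{4,5}. Safe: 3. Place at column 3.
Columns [1, 4, 2, 5, 3], r−c [0, -2, 1, -1, 2], r+c [2, 6, 5, 9, 8] are all distinct, so no two queens attack.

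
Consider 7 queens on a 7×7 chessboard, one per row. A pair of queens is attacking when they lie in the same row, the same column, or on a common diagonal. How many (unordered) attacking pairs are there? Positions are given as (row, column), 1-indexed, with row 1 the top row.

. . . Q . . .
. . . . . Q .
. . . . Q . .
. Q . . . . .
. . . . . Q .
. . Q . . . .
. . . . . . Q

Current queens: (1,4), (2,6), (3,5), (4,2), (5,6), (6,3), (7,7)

Same column: (2,6)–(5,6) (column 6).
Same diagonal: (2,6)–(3,5) (|2−3| = |6−5| = 1).
Total attacking pairs: 2.

2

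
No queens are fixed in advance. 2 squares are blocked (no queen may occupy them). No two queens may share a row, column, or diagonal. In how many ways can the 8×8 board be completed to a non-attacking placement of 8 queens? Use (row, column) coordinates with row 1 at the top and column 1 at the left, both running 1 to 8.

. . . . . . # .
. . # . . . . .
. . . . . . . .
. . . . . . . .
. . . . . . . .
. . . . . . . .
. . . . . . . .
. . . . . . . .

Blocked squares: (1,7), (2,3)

Branch on row 1: col 1 → 4; col 2 → 8; col 3 → 16; col 4 → 18; col 5 → 15; col 6 → 8; col 8 → 3.
Sum: 4 + 8 + 16 + 18 + 15 + 8 + 3 = 72.

72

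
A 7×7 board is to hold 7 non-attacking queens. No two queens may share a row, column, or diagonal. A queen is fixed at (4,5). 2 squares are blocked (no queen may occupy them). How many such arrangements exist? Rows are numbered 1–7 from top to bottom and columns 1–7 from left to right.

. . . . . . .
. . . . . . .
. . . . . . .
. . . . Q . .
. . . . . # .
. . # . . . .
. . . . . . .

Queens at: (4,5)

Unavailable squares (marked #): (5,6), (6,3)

4

Branch on row 1: col 1 → 0; col 3 → 1; col 4 → 1; col 6 → 1; col 7 → 1.
Sum: 0 + 1 + 1 + 1 + 1 = 4.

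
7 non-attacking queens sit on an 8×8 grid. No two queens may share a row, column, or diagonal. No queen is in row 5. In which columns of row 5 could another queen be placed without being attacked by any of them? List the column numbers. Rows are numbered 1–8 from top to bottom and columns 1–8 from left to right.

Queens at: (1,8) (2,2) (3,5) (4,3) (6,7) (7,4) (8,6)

columns 1

(1,8) attacks row 5 at column 8 and diagonals 4.
(2,2) attacks row 5 at column 2 and diagonals 5.
(3,5) attacks row 5 at column 5 and diagonals 3, 7.
(4,3) attacks row 5 at column 3 and diagonals 2, 4.
(6,7) attacks row 5 at column 7 and diagonals 6, 8.
(7,4) attacks row 5 at column 4 and diagonals 2, 6.
(8,6) attacks row 5 at column 6 and diagonals 3.
Attacked columns: {2, 3, 4, 5, 6, 7, 8}. Safe: {1}.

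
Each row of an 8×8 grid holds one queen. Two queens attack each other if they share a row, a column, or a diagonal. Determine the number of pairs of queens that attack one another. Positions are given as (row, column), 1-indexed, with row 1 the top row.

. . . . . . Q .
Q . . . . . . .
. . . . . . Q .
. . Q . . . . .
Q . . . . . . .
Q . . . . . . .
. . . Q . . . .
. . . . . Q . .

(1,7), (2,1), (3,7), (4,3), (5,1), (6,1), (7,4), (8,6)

6

Same column: (1,7)–(3,7) (column 7); (2,1)–(5,1) (column 1); (2,1)–(6,1) (column 1); (5,1)–(6,1) (column 1).
Same diagonal: (2,1)–(4,3) (|2−4| = |1−3| = 2); (4,3)–(6,1) (|4−6| = |3−1| = 2).
Total attacking pairs: 6.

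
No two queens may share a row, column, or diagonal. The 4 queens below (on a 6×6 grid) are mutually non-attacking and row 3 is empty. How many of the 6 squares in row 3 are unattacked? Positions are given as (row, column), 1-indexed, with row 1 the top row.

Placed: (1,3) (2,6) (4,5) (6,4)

1

(1,3) attacks row 3 at column 3 and diagonals 1, 5.
(2,6) attacks row 3 at column 6 and diagonals 5.
(4,5) attacks row 3 at column 5 and diagonals 4, 6.
(6,4) attacks row 3 at column 4 and diagonals 1.
Attacked columns: {1, 3, 4, 5, 6}. Safe: {2}.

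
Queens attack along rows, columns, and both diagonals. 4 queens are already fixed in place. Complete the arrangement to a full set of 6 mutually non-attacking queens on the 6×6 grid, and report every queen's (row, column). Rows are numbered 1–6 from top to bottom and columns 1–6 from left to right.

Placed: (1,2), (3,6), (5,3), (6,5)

(1,2) (2,4) (3,6) (4,1) (5,3) (6,5)

Row 2: attacked by (1,2)→{1,2,3}; (3,6)→{5,6}; (5,3)→{3,6}; (6,5)→{1,5}. Safe: 4. Place at column 4.
Row 4: attacked by (1,2)→{2,5}; (2,4)→{2,4,6}; (3,6)→{5,6}; (5,3)→{2,3,4}; (6,5)→{3,5}. Safe: 1. Place at column 1.
Columns [2, 4, 6, 1, 3, 5], r−c [-1, -2, -3, 3, 2, 1], r+c [3, 6, 9, 5, 8, 11] are all distinct, so no two queens attack.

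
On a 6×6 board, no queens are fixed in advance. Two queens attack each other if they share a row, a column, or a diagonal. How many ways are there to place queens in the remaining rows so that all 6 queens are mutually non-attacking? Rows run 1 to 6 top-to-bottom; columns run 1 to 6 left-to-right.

Branch on row 1: col 1 → 0; col 2 → 1; col 3 → 1; col 4 → 1; col 5 → 1; col 6 → 0.
Sum: 0 + 1 + 1 + 1 + 1 + 0 = 4.
(This is the classic 6-queens count.)

4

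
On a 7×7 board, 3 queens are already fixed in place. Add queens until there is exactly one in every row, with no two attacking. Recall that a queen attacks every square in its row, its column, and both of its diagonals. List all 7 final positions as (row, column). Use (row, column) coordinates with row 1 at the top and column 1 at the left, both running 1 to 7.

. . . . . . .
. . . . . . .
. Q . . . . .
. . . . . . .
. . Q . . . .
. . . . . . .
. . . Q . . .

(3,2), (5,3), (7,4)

Row 1: attacked by (3,2)→{2,4}; (5,3)→{3,7}; (7,4)→{4}. Safe: 1, 5, 6. Place at column 1.
Row 2: attacked by (1,1)→{1,2}; (3,2)→{1,2,3}; (5,3)→{3,6}; (7,4)→{4}. Safe: 5, 7. Place at column 5.
Row 4: attacked by (1,1)→{1,4}; (2,5)→{3,5,7}; (3,2)→{1,2,3}; (5,3)→{2,3,4}; (7,4)→{1,4,7}. Safe: 6. Place at column 6.
Row 6: attacked by (1,1)→{1,6}; (2,5)→{1,5}; (3,2)→{2,5}; (4,6)→{4,6}; (5,3)→{2,3,4}; (7,4)→{3,4,5}. Safe: 7. Place at column 7.
Columns [1, 5, 2, 6, 3, 7, 4], r−c [0, -3, 1, -2, 2, -1, 3], r+c [2, 7, 5, 10, 8, 13, 11] are all distinct, so no two queens attack.

(1,1) (2,5) (3,2) (4,6) (5,3) (6,7) (7,4)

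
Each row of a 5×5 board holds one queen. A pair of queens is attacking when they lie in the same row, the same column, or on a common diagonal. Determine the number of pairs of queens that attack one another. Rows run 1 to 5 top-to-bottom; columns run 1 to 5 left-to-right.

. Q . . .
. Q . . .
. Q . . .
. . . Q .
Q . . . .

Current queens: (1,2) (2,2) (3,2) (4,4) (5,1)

Same column: (1,2)–(2,2) (column 2); (1,2)–(3,2) (column 2); (2,2)–(3,2) (column 2).
Same diagonal: (2,2)–(4,4) (|2−4| = |2−4| = 2).
Total attacking pairs: 4.

4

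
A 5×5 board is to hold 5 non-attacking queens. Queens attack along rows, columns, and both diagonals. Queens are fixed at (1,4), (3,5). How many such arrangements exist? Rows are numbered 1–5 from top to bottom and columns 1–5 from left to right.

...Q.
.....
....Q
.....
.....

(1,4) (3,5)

1

Branch on row 2: col 1 → 0; col 2 → 1.
Sum: 0 + 1 = 1.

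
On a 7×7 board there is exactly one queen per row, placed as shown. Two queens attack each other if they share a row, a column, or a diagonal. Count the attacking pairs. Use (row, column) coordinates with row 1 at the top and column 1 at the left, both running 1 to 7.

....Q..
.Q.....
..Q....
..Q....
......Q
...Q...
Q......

Same column: (3,3)–(4,3) (column 3).
Same diagonal: (1,5)–(3,3) (|1−3| = |5−3| = 2); (2,2)–(3,3) (|2−3| = |2−3| = 1).
Total attacking pairs: 3.

3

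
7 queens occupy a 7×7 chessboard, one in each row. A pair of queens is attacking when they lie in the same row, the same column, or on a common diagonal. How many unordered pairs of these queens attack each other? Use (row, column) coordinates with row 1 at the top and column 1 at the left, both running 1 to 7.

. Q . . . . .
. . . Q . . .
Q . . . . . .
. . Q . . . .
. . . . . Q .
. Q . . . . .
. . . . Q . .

Same column: (1,2)–(6,2) (column 2).
Same diagonal: (1,2)–(5,6) (|1−5| = |2−6| = 4); (3,1)–(7,5) (|3−7| = |1−5| = 4).
Total attacking pairs: 3.

3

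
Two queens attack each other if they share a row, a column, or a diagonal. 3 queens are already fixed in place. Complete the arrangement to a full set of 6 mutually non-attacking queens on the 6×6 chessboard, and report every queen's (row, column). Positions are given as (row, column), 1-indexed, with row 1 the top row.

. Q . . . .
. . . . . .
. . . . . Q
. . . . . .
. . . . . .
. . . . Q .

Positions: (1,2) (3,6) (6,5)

Row 2: attacked by (1,2)→{1,2,3}; (3,6)→{5,6}; (6,5)→{1,5}. Safe: 4. Place at column 4.
Row 4: attacked by (1,2)→{2,5}; (2,4)→{2,4,6}; (3,6)→{5,6}; (6,5)→{3,5}. Safe: 1. Place at column 1.
Row 5: attacked by (1,2)→{2,6}; (2,4)→{1,4}; (3,6)→{4,6}; (4,1)→{1,2}; (6,5)→{4,5,6}. Safe: 3. Place at column 3.
Columns [2, 4, 6, 1, 3, 5], r−c [-1, -2, -3, 3, 2, 1], r+c [3, 6, 9, 5, 8, 11] are all distinct, so no two queens attack.

(1,2) (2,4) (3,6) (4,1) (5,3) (6,5)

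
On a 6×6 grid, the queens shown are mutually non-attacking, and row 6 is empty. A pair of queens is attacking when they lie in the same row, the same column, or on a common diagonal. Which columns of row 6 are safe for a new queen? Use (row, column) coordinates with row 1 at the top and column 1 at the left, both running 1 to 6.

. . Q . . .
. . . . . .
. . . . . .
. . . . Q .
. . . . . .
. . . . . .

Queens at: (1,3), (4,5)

(1,3) attacks row 6 at column 3.
(4,5) attacks row 6 at column 5 and diagonals 3.
Attacked columns: {3, 5}. Safe: {1, 2, 4, 6}.

columns 1, 2, 4, 6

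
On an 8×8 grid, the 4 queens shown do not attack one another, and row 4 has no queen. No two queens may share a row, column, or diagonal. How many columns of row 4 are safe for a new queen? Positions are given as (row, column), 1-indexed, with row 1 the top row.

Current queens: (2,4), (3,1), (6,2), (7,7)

3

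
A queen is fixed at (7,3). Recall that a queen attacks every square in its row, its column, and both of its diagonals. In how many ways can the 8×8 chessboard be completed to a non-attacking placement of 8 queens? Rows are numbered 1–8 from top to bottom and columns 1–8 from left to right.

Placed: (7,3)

14

Branch on row 1: col 1 → 0; col 2 → 1; col 4 → 6; col 5 → 3; col 6 → 0; col 7 → 3; col 8 → 1.
Sum: 0 + 1 + 6 + 3 + 0 + 3 + 1 = 14.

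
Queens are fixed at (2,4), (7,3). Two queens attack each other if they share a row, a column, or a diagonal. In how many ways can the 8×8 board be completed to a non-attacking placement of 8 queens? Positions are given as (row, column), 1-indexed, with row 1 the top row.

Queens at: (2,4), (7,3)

2

Branch on row 1: col 1 → 0; col 2 → 0; col 6 → 0; col 7 → 2; col 8 → 0.
Sum: 0 + 0 + 0 + 2 + 0 = 2.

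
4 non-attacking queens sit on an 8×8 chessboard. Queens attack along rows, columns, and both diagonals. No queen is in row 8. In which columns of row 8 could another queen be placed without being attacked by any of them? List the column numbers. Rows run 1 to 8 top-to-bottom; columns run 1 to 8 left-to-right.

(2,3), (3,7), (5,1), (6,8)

columns 5

(2,3) attacks row 8 at column 3.
(3,7) attacks row 8 at column 7 and diagonals 2.
(5,1) attacks row 8 at column 1 and diagonals 4.
(6,8) attacks row 8 at column 8 and diagonals 6.
Attacked columns: {1, 2, 3, 4, 6, 7, 8}. Safe: {5}.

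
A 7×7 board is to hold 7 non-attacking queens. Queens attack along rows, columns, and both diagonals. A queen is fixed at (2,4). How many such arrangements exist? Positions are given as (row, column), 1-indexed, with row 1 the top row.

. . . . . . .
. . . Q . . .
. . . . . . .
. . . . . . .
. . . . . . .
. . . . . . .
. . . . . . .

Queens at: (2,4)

6

Branch on row 1: col 1 → 1; col 2 → 2; col 6 → 2; col 7 → 1.
Sum: 1 + 2 + 2 + 1 = 6.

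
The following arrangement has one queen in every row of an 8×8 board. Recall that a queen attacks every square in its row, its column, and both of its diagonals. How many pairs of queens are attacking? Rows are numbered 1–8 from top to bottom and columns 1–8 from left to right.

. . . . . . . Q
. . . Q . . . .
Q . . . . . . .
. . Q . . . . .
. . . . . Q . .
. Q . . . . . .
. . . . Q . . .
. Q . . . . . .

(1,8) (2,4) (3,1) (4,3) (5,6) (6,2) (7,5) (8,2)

Same column: (6,2)–(8,2) (column 2).
Same diagonal: (3,1)–(7,5) (|3−7| = |1−5| = 4).
Total attacking pairs: 2.

2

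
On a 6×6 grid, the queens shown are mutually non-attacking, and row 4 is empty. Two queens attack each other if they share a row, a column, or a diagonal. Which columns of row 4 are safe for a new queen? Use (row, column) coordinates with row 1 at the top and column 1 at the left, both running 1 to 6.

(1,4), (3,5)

(1,4) attacks row 4 at column 4 and diagonals 1.
(3,5) attacks row 4 at column 5 and diagonals 4, 6.
Attacked columns: {1, 4, 5, 6}. Safe: {2, 3}.

columns 2, 3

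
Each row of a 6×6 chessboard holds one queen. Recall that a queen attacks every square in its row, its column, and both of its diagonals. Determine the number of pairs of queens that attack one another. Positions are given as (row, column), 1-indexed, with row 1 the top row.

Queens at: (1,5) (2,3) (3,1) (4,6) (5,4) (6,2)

0

All columns are distinct and no two queens satisfy |Δrow| = |Δcol|, so no pair attacks.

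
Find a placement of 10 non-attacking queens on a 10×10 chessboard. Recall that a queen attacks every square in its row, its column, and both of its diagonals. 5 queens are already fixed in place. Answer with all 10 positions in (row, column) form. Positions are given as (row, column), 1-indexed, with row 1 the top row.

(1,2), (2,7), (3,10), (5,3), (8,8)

(1,2) (2,7) (3,10) (4,6) (5,3) (6,1) (7,4) (8,8) (9,5) (10,9)

Row 4: attacked by (1,2)→{2,5}; (2,7)→{5,7,9}; (3,10)→{9,10}; (5,3)→{2,3,4}; (8,8)→{4,8}. Safe: 1, 6. Place at column 6.
Row 6: attacked by (1,2)→{2,7}; (2,7)→{3,7}; (3,10)→{7,10}; (4,6)→{4,6,8}; (5,3)→{2,3,4}; (8,8)→{6,8,10}. Safe: 1, 5, 9. Place at column 1.
Row 7: attacked by (1,2)→{2,8}; (2,7)→{2,7}; (3,10)→{6,10}; (4,6)→{3,6,9}; (5,3)→{1,3,5}; (6,1)→{1,2}; (8,8)→{7,8,9}. Safe: 4. Place at column 4.
Row 9: attacked by (1,2)→{2,10}; (2,7)→{7}; (3,10)→{4,10}; (4,6)→{1,6}; (5,3)→{3,7}; (6,1)→{1,4}; (7,4)→{2,4,6}; (8,8)→{7,8,9}. Safe: 5. Place at column 5.
Row 10: attacked by (1,2)→{2}; (2,7)→{7}; (3,10)→{3,10}; (4,6)→{6}; (5,3)→{3,8}; (6,1)→{1,5}; (7,4)→{1,4,7}; (8,8)→{6,8,10}; (9,5)→{4,5,6}. Safe: 9. Place at column 9.
Columns [2, 7, 10, 6, 3, 1, 4, 8, 5, 9], r−c [-1, -5, -7, -2, 2, 5, 3, 0, 4, 1], r+c [3, 9, 13, 10, 8, 7, 11, 16, 14, 19] are all distinct, so no two queens attack.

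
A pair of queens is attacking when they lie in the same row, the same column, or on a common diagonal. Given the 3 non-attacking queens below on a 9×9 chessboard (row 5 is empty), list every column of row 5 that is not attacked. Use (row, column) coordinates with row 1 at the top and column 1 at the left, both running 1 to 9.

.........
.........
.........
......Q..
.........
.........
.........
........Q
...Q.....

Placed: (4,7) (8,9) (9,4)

columns 1, 2, 3, 5

(4,7) attacks row 5 at column 7 and diagonals 6, 8.
(8,9) attacks row 5 at column 9 and diagonals 6.
(9,4) attacks row 5 at column 4 and diagonals 8.
Attacked columns: {4, 6, 7, 8, 9}. Safe: {1, 2, 3, 5}.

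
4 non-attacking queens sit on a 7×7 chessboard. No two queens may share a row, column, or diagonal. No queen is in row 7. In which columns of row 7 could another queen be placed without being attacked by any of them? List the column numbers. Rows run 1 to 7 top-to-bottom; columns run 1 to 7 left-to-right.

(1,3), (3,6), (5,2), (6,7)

columns 1, 5

(1,3) attacks row 7 at column 3.
(3,6) attacks row 7 at column 6 and diagonals 2.
(5,2) attacks row 7 at column 2 and diagonals 4.
(6,7) attacks row 7 at column 7 and diagonals 6.
Attacked columns: {2, 3, 4, 6, 7}. Safe: {1, 5}.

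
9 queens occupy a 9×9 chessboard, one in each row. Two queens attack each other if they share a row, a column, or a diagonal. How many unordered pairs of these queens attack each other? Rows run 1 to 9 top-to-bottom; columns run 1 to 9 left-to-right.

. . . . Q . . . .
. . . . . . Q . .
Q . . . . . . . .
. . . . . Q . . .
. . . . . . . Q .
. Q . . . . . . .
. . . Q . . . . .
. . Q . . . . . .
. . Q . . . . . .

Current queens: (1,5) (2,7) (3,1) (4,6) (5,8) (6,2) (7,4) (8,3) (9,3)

2

Same column: (8,3)–(9,3) (column 3).
Same diagonal: (7,4)–(8,3) (|7−8| = |4−3| = 1).
Total attacking pairs: 2.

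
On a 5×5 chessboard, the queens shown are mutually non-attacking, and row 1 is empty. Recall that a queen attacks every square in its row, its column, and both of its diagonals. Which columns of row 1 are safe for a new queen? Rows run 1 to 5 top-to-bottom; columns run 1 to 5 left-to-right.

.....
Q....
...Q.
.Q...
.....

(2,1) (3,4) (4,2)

columns 3

(2,1) attacks row 1 at column 1 and diagonals 2.
(3,4) attacks row 1 at column 4 and diagonals 2.
(4,2) attacks row 1 at column 2 and diagonals 5.
Attacked columns: {1, 2, 4, 5}. Safe: {3}.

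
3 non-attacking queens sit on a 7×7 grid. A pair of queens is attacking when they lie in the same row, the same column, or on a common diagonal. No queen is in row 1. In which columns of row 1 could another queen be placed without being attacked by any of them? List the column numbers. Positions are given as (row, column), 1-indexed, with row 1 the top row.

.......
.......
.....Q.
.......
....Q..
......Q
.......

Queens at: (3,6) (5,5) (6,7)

columns 3

(3,6) attacks row 1 at column 6 and diagonals 4.
(5,5) attacks row 1 at column 5 and diagonals 1.
(6,7) attacks row 1 at column 7 and diagonals 2.
Attacked columns: {1, 2, 4, 5, 6, 7}. Safe: {3}.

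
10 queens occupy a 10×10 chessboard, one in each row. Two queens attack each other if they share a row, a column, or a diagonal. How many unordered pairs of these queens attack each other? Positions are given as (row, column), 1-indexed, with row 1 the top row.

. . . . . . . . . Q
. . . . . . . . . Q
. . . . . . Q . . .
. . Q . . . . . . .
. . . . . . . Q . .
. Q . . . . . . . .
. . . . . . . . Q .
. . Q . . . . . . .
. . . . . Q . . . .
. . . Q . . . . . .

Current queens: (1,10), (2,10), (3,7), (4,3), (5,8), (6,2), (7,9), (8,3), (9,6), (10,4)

3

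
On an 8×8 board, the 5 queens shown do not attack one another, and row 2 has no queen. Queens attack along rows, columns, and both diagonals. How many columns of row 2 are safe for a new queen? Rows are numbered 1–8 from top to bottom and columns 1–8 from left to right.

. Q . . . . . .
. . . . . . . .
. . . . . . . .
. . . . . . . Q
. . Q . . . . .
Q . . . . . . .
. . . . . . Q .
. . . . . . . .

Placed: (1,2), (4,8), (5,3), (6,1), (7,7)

1

(1,2) attacks row 2 at column 2 and diagonals 1, 3.
(4,8) attacks row 2 at column 8 and diagonals 6.
(5,3) attacks row 2 at column 3 and diagonals 6.
(6,1) attacks row 2 at column 1 and diagonals 5.
(7,7) attacks row 2 at column 7 and diagonals 2.
Attacked columns: {1, 2, 3, 5, 6, 7, 8}. Safe: {4}.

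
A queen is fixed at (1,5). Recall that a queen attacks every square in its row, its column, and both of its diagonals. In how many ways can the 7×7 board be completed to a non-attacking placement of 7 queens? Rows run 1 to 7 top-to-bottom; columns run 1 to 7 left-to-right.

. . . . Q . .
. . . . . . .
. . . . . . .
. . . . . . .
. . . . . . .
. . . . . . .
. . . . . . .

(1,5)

6

Branch on row 2: col 1 → 2; col 2 → 1; col 3 → 1; col 7 → 2.
Sum: 2 + 1 + 1 + 2 = 6.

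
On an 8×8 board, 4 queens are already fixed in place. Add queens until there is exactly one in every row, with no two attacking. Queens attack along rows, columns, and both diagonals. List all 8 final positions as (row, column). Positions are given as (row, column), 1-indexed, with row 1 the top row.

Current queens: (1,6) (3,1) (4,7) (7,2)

Row 2: attacked by (1,6)→{5,6,7}; (3,1)→{1,2}; (4,7)→{5,7}; (7,2)→{2,7}. Safe: 3, 4, 8. Place at column 3.
Row 5: attacked by (1,6)→{2,6}; (2,3)→{3,6}; (3,1)→{1,3}; (4,7)→{6,7,8}; (7,2)→{2,4}. Safe: 5. Place at column 5.
Row 6: attacked by (1,6)→{1,6}; (2,3)→{3,7}; (3,1)→{1,4}; (4,7)→{5,7}; (5,5)→{4,5,6}; (7,2)→{1,2,3}. Safe: 8. Place at column 8.
Row 8: attacked by (1,6)→{6}; (2,3)→{3}; (3,1)→{1,6}; (4,7)→{3,7}; (5,5)→{2,5,8}; (6,8)→{6,8}; (7,2)→{1,2,3}. Safe: 4. Place at column 4.
Columns [6, 3, 1, 7, 5, 8, 2, 4], r−c [-5, -1, 2, -3, 0, -2, 5, 4], r+c [7, 5, 4, 11, 10, 14, 9, 12] are all distinct, so no two queens attack.

(1,6) (2,3) (3,1) (4,7) (5,5) (6,8) (7,2) (8,4)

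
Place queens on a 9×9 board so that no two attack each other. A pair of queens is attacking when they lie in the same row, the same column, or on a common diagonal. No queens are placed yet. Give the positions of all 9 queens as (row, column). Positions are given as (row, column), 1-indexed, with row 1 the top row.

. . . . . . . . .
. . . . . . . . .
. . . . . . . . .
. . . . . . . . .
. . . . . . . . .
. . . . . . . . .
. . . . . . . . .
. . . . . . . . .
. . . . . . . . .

(1,1) (2,7) (3,5) (4,8) (5,2) (6,9) (7,3) (8,6) (9,4)

Row 1: Safe: 1, 2, 3, 4, 5, 6, 7, 8, 9. Place at column 1.
Row 2: attacked by (1,1)→{1,2}. Safe: 3, 4, 5, 6, 7, 8, 9. Place at column 7.
Row 3: attacked by (1,1)→{1,3}; (2,7)→{6,7,8}. Safe: 2, 4, 5, 9. Place at column 5.
Row 4: attacked by (1,1)→{1,4}; (2,7)→{5,7,9}; (3,5)→{4,5,6}. Safe: 2, 3, 8. Place at column 8.
Row 5: attacked by (1,1)→{1,5}; (2,7)→{4,7}; (3,5)→{3,5,7}; (4,8)→{7,8,9}. Safe: 2, 6. Place at column 2.
Row 6: attacked by (1,1)→{1,6}; (2,7)→{3,7}; (3,5)→{2,5,8}; (4,8)→{6,8}; (5,2)→{1,2,3}. Safe: 4, 9. Place at column 9.
Row 7: attacked by (1,1)→{1,7}; (2,7)→{2,7}; (3,5)→{1,5,9}; (4,8)→{5,8}; (5,2)→{2,4}; (6,9)→{8,9}. Safe: 3, 6. Place at column 3.
Row 8: attacked by (1,1)→{1,8}; (2,7)→{1,7}; (3,5)→{5}; (4,8)→{4,8}; (5,2)→{2,5}; (6,9)→{7,9}; (7,3)→{2,3,4}. Safe: 6. Place at column 6.
Row 9: attacked by (1,1)→{1,9}; (2,7)→{7}; (3,5)→{5}; (4,8)→{3,8}; (5,2)→{2,6}; (6,9)→{6,9}; (7,3)→{1,3,5}; (8,6)→{5,6,7}. Safe: 4. Place at column 4.
Columns [1, 7, 5, 8, 2, 9, 3, 6, 4], r−c [0, -5, -2, -4, 3, -3, 4, 2, 5], r+c [2, 9, 8, 12, 7, 15, 10, 14, 13] are all distinct, so no two queens attack.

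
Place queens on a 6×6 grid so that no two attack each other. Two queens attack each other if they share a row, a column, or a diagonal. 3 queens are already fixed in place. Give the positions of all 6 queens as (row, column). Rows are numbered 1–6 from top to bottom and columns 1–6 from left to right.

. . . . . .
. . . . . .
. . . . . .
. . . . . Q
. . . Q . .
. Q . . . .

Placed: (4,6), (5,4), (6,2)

(1,5) (2,3) (3,1) (4,6) (5,4) (6,2)

Row 1: attacked by (4,6)→{3,6}; (5,4)→{4}; (6,2)→{2}. Safe: 1, 5. Place at column 5.
Row 2: attacked by (1,5)→{4,5,6}; (4,6)→{4,6}; (5,4)→{1,4}; (6,2)→{2,6}. Safe: 3. Place at column 3.
Row 3: attacked by (1,5)→{3,5}; (2,3)→{2,3,4}; (4,6)→{5,6}; (5,4)→{2,4,6}; (6,2)→{2,5}. Safe: 1. Place at column 1.
Columns [5, 3, 1, 6, 4, 2], r−c [-4, -1, 2, -2, 1, 4], r+c [6, 5, 4, 10, 9, 8] are all distinct, so no two queens attack.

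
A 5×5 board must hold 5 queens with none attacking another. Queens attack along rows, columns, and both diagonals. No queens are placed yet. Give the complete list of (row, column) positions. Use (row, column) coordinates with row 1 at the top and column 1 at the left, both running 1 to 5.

Row 1: Safe: 1, 2, 3, 4, 5. Place at column 3.
Row 2: attacked by (1,3)→{2,3,4}. Safe: 1, 5. Place at column 5.
Row 3: attacked by (1,3)→{1,3,5}; (2,5)→{4,5}. Safe: 2. Place at column 2.
Row 4: attacked by (1,3)→{3}; (2,5)→{3,5}; (3,2)→{1,2,3}. Safe: 4. Place at column 4.
Row 5: attacked by (1,3)→{3}; (2,5)→{2,5}; (3,2)→{2,4}; (4,4)→{3,4,5}. Safe: 1. Place at column 1.
Columns [3, 5, 2, 4, 1], r−c [-2, -3, 1, 0, 4], r+c [4, 7, 5, 8, 6] are all distinct, so no two queens attack.

(1,3) (2,5) (3,2) (4,4) (5,1)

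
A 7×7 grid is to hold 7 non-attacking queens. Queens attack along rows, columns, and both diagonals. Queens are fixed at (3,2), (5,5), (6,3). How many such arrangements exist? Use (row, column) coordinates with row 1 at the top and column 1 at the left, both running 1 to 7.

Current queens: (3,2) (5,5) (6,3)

Branch on row 1: col 6 → 1; col 7 → 0.
Sum: 1 + 0 = 1.

1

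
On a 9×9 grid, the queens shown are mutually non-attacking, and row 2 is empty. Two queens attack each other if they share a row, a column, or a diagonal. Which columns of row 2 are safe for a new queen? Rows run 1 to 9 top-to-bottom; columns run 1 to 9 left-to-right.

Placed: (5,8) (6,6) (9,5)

(5,8) attacks row 2 at column 8 and diagonals 5.
(6,6) attacks row 2 at column 6 and diagonals 2.
(9,5) attacks row 2 at column 5.
Attacked columns: {2, 5, 6, 8}. Safe: {1, 3, 4, 7, 9}.

columns 1, 3, 4, 7, 9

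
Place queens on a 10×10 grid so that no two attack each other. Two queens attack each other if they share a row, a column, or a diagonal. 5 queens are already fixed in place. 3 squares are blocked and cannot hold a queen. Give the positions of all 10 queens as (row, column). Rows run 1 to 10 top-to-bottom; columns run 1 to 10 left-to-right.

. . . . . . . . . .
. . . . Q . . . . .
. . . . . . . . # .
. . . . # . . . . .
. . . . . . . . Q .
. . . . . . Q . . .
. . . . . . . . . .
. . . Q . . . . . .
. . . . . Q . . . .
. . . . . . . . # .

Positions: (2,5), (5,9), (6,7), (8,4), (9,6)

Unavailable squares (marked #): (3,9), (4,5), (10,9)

(1,3) (2,5) (3,8) (4,2) (5,9) (6,7) (7,1) (8,4) (9,6) (10,10)

Row 1: attacked by (2,5)→{4,5,6}; (5,9)→{5,9}; (6,7)→{2,7}; (8,4)→{4}; (9,6)→{6}. Safe: 1, 3, 8, 10. Place at column 3.
Row 3: attacked by (1,3)→{1,3,5}; (2,5)→{4,5,6}; (5,9)→{7,9}; (6,7)→{4,7,10}; (8,4)→{4,9}; (9,6)→{6}. Blocked: 9. Safe: 2, 8. Place at column 8.
Row 4: attacked by (1,3)→{3,6}; (2,5)→{3,5,7}; (3,8)→{7,8,9}; (5,9)→{8,9,10}; (6,7)→{5,7,9}; (8,4)→{4,8}; (9,6)→{1,6}. Blocked: 5. Safe: 2. Place at column 2.
Row 7: attacked by (1,3)→{3,9}; (2,5)→{5,10}; (3,8)→{4,8}; (4,2)→{2,5}; (5,9)→{7,9}; (6,7)→{6,7,8}; (8,4)→{3,4,5}; (9,6)→{4,6,8}. Safe: 1. Place at column 1.
Row 10: attacked by (1,3)→{3}; (2,5)→{5}; (3,8)→{1,8}; (4,2)→{2,8}; (5,9)→{4,9}; (6,7)→{3,7}; (7,1)→{1,4}; (8,4)→{2,4,6}; (9,6)→{5,6,7}. Blocked: 9. Safe: 10. Place at column 10.
Columns [3, 5, 8, 2, 9, 7, 1, 4, 6, 10], r−c [-2, -3, -5, 2, -4, -1, 6, 4, 3, 0], r+c [4, 7, 11, 6, 14, 13, 8, 12, 15, 20] are all distinct, so no two queens attack.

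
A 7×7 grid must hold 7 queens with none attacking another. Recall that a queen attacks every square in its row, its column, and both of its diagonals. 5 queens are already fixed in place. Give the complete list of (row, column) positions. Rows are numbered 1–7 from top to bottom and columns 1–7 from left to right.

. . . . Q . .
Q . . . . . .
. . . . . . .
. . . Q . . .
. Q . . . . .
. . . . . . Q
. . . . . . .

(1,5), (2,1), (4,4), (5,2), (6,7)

(1,5) (2,1) (3,6) (4,4) (5,2) (6,7) (7,3)

Row 3: attacked by (1,5)→{3,5,7}; (2,1)→{1,2}; (4,4)→{3,4,5}; (5,2)→{2,4}; (6,7)→{4,7}. Safe: 6. Place at column 6.
Row 7: attacked by (1,5)→{5}; (2,1)→{1,6}; (3,6)→{2,6}; (4,4)→{1,4,7}; (5,2)→{2,4}; (6,7)→{6,7}. Safe: 3. Place at column 3.
Columns [5, 1, 6, 4, 2, 7, 3], r−c [-4, 1, -3, 0, 3, -1, 4], r+c [6, 3, 9, 8, 7, 13, 10] are all distinct, so no two queens attack.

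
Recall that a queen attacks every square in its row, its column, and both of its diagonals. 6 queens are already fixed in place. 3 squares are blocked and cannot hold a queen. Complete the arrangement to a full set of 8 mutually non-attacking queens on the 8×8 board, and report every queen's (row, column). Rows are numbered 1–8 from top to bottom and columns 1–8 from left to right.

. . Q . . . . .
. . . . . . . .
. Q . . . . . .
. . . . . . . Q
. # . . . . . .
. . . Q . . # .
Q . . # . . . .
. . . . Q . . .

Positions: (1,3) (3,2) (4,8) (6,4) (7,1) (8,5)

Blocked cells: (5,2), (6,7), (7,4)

(1,3) (2,7) (3,2) (4,8) (5,6) (6,4) (7,1) (8,5)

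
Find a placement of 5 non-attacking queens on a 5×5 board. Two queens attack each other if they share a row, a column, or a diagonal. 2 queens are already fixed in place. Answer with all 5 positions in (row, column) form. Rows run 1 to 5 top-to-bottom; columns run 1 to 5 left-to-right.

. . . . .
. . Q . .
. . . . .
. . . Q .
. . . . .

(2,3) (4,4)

(1,5) (2,3) (3,1) (4,4) (5,2)

Row 1: attacked by (2,3)→{2,3,4}; (4,4)→{1,4}. Safe: 5. Place at column 5.
Row 3: attacked by (1,5)→{3,5}; (2,3)→{2,3,4}; (4,4)→{3,4,5}. Safe: 1. Place at column 1.
Row 5: attacked by (1,5)→{1,5}; (2,3)→{3}; (3,1)→{1,3}; (4,4)→{3,4,5}. Safe: 2. Place at column 2.
Columns [5, 3, 1, 4, 2], r−c [-4, -1, 2, 0, 3], r+c [6, 5, 4, 8, 7] are all distinct, so no two queens attack.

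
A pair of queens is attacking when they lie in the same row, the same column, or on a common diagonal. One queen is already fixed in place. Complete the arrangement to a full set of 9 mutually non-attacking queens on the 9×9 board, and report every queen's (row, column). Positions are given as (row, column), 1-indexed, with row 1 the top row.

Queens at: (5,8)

Row 1: attacked by (5,8)→{4,8}. Safe: 1, 2, 3, 5, 6, 7, 9. Place at column 9.
Row 2: attacked by (1,9)→{8,9}; (5,8)→{5,8}. Safe: 1, 2, 3, 4, 6, 7. Place at column 6.
Row 3: attacked by (1,9)→{7,9}; (2,6)→{5,6,7}; (5,8)→{6,8}. Safe: 1, 2, 3, 4. Place at column 3.
Row 4: attacked by (1,9)→{6,9}; (2,6)→{4,6,8}; (3,3)→{2,3,4}; (5,8)→{7,8,9}. Safe: 1, 5. Place at column 1.
Row 6: attacked by (1,9)→{4,9}; (2,6)→{2,6}; (3,3)→{3,6}; (4,1)→{1,3}; (5,8)→{7,8,9}. Safe: 5. Place at column 5.
Row 7: attacked by (1,9)→{3,9}; (2,6)→{1,6}; (3,3)→{3,7}; (4,1)→{1,4}; (5,8)→{6,8}; (6,5)→{4,5,6}. Safe: 2. Place at column 2.
Row 8: attacked by (1,9)→{2,9}; (2,6)→{6}; (3,3)→{3,8}; (4,1)→{1,5}; (5,8)→{5,8}; (6,5)→{3,5,7}; (7,2)→{1,2,3}. Safe: 4. Place at column 4.
Row 9: attacked by (1,9)→{1,9}; (2,6)→{6}; (3,3)→{3,9}; (4,1)→{1,6}; (5,8)→{4,8}; (6,5)→{2,5,8}; (7,2)→{2,4}; (8,4)→{3,4,5}. Safe: 7. Place at column 7.
Columns [9, 6, 3, 1, 8, 5, 2, 4, 7], r−c [-8, -4, 0, 3, -3, 1, 5, 4, 2], r+c [10, 8, 6, 5, 13, 11, 9, 12, 16] are all distinct, so no two queens attack.

(1,9) (2,6) (3,3) (4,1) (5,8) (6,5) (7,2) (8,4) (9,7)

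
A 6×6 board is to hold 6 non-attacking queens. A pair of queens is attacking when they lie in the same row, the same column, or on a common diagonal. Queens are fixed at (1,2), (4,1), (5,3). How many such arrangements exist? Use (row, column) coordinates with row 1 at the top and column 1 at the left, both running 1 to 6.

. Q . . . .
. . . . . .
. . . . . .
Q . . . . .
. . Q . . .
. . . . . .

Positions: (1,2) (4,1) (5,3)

1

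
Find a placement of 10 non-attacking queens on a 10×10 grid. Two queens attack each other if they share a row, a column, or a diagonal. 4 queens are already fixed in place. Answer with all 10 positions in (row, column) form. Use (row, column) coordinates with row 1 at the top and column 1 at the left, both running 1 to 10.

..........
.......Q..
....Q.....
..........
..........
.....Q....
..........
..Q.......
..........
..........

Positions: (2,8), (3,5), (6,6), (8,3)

(1,2) (2,8) (3,5) (4,9) (5,1) (6,6) (7,10) (8,3) (9,7) (10,4)

Row 1: attacked by (2,8)→{7,8,9}; (3,5)→{3,5,7}; (6,6)→{1,6}; (8,3)→{3,10}. Safe: 2, 4. Place at column 2.
Row 4: attacked by (1,2)→{2,5}; (2,8)→{6,8,10}; (3,5)→{4,5,6}; (6,6)→{4,6,8}; (8,3)→{3,7}. Safe: 1, 9. Place at column 9.
Row 5: attacked by (1,2)→{2,6}; (2,8)→{5,8}; (3,5)→{3,5,7}; (4,9)→{8,9,10}; (6,6)→{5,6,7}; (8,3)→{3,6}. Safe: 1, 4. Place at column 1.
Row 7: attacked by (1,2)→{2,8}; (2,8)→{3,8}; (3,5)→{1,5,9}; (4,9)→{6,9}; (5,1)→{1,3}; (6,6)→{5,6,7}; (8,3)→{2,3,4}. Safe: 10. Place at column 10.
Row 9: attacked by (1,2)→{2,10}; (2,8)→{1,8}; (3,5)→{5}; (4,9)→{4,9}; (5,1)→{1,5}; (6,6)→{3,6,9}; (7,10)→{8,10}; (8,3)→{2,3,4}. Safe: 7. Place at column 7.
Row 10: attacked by (1,2)→{2}; (2,8)→{8}; (3,5)→{5}; (4,9)→{3,9}; (5,1)→{1,6}; (6,6)→{2,6,10}; (7,10)→{7,10}; (8,3)→{1,3,5}; (9,7)→{6,7,8}. Safe: 4. Place at column 4.
Columns [2, 8, 5, 9, 1, 6, 10, 3, 7, 4], r−c [-1, -6, -2, -5, 4, 0, -3, 5, 2, 6], r+c [3, 10, 8, 13, 6, 12, 17, 11, 16, 14] are all distinct, so no two queens attack.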